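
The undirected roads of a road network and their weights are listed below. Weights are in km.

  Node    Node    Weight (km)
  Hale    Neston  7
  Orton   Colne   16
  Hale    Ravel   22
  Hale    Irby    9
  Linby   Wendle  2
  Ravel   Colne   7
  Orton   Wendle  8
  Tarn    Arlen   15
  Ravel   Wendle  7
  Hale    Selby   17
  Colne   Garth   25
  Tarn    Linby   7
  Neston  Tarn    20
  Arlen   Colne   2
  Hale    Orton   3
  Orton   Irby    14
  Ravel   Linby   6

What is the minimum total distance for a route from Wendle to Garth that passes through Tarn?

Best Wendle to Tarn: Wendle → Linby → Tarn costing 9
Best Tarn to Garth: Tarn → Arlen → Colne → Garth costing 42
Total via Tarn: 9 + 42 = 51 km.

51 km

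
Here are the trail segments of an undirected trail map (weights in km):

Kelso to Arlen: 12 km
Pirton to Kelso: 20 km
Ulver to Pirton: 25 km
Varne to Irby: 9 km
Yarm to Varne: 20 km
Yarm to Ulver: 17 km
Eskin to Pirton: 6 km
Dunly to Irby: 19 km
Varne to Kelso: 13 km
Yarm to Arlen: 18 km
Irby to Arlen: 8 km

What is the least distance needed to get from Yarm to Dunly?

Enumerating some paths:
Yarm - Arlen - Kelso - Varne - Irby - Dunly: 18+12+13+9+19 = 71
Yarm - Arlen - Irby - Dunly: 18+8+19 = 45
Yarm - Varne - Irby - Dunly: 20+9+19 = 48
Cheapest is Yarm - Arlen - Irby - Dunly at 45 km.

45 km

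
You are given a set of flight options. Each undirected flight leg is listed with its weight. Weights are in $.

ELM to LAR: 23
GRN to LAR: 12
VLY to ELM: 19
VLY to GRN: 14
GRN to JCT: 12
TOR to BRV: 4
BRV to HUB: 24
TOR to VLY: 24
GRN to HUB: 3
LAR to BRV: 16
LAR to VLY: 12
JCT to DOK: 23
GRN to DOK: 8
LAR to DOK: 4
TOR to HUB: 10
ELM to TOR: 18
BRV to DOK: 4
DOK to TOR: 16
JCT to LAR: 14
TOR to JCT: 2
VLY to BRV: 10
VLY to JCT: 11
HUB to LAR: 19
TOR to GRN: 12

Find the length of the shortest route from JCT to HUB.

$12

Running Dijkstra from JCT:
JCT: 0
TOR: 2  (via JCT)
BRV: 6  (via TOR)
DOK: 10  (via BRV)
VLY: 11  (via JCT)
GRN: 12  (via JCT)
HUB: 12  (via TOR)
Shortest route: JCT → TOR → HUB = $12.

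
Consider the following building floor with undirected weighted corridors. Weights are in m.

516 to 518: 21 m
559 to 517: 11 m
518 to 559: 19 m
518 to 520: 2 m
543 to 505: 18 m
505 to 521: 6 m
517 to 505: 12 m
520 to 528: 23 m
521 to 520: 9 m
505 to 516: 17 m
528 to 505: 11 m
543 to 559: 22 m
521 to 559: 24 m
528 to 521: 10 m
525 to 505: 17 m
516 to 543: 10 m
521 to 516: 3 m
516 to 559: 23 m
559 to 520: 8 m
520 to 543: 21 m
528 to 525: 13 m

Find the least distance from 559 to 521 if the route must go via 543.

Best 559 to 543: 559–543 costing 22
Shortest 543→521: 543–516–521 = 13
Total via 543: 22 + 13 = 35 m.

35 m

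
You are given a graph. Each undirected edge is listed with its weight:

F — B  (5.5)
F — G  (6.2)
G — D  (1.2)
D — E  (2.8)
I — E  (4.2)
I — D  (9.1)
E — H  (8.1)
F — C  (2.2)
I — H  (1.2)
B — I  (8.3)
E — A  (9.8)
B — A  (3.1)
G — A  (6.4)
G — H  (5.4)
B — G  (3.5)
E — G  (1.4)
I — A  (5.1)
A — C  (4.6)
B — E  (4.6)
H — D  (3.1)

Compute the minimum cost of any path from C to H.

Enumerating some paths:
C → A → I → H: 4.6+5.1+1.2 = 10.9
C → F → G → D → H: 2.2+6.2+1.2+3.1 = 12.7
Cheapest is C → A → I → H at 10.9.

10.9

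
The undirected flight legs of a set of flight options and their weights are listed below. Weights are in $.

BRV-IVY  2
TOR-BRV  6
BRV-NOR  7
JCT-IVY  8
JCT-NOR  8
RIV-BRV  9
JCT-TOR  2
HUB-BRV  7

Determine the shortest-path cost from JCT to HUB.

$15

Shortest distances from JCT:
JCT: 0
TOR: 2  (via JCT)
BRV: 8  (via TOR)
NOR: 8  (via JCT)
IVY: 8  (via JCT)
HUB: 15  (via BRV)
Shortest route: JCT–TOR–BRV–HUB = $15.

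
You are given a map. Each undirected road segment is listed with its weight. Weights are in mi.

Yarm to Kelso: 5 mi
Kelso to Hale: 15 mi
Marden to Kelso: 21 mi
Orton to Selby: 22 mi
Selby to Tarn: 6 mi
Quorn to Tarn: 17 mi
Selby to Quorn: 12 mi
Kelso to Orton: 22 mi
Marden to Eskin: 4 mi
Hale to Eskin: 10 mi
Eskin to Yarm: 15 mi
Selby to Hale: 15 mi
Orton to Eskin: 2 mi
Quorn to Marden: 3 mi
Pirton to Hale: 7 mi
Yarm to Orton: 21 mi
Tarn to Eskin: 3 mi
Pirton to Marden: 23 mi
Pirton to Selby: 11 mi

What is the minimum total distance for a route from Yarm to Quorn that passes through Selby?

Best Yarm to Selby: Yarm → Eskin → Tarn → Selby costing 24
Best Selby to Quorn: Selby → Quorn costing 12
Total via Selby: 24 + 12 = 36 mi.

36 mi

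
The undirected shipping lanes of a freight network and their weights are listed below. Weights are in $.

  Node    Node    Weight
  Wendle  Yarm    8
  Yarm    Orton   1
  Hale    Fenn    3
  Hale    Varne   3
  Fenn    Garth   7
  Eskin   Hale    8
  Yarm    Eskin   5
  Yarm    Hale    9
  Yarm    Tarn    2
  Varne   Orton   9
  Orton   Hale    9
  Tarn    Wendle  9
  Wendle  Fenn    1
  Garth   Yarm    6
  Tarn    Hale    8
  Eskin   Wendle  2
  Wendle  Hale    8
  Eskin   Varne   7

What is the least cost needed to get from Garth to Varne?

Running Dijkstra from Garth:
Garth: 0
Yarm: 6  (via Garth)
Fenn: 7  (via Garth)
Orton: 7  (via Yarm)
Tarn: 8  (via Yarm)
Wendle: 8  (via Fenn)
Eskin: 10  (via Wendle)
Hale: 10  (via Fenn)
Varne: 13  (via Hale)
Shortest route: Garth–Fenn–Hale–Varne = $13.

$13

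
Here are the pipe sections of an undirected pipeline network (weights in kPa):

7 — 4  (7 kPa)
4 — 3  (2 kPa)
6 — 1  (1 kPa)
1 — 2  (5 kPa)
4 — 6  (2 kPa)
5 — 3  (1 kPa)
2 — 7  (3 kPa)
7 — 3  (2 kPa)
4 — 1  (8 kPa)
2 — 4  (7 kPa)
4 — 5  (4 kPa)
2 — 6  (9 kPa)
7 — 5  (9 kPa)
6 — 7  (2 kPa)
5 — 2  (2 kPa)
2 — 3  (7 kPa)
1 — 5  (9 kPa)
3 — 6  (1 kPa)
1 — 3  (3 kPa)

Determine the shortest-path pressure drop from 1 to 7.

Settle nodes by increasing distance from 1:
1: 0
6: 1  (via 1)
3: 2  (via 6)
4: 3  (via 6)
5: 3  (via 3)
7: 3  (via 6)
Shortest route: 1–6–7 = 3 kPa.

3 kPa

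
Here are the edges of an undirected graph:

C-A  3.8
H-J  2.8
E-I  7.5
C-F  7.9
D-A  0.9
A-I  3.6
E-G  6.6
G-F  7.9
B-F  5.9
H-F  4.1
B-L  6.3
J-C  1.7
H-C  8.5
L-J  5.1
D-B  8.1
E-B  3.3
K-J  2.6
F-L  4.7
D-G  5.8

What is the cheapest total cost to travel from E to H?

13.3

Candidate routes:
E–B–L–J–H: 3.3+6.3+5.1+2.8 = 17.5
E–G–F–H: 6.6+7.9+4.1 = 18.6
E–B–L–F–H: 3.3+6.3+4.7+4.1 = 18.4
E–B–F–H: 3.3+5.9+4.1 = 13.3
Cheapest is E–B–F–H at 13.3.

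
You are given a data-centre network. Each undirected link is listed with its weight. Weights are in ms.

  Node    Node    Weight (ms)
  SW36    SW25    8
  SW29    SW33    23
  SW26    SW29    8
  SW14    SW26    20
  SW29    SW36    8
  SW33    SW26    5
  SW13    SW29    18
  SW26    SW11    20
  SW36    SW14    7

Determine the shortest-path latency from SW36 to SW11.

36 ms

Settle nodes by increasing distance from SW36:
SW36: 0
SW14: 7  (via SW36)
SW25: 8  (via SW36)
SW29: 8  (via SW36)
SW26: 16  (via SW29)
SW33: 21  (via SW26)
SW13: 26  (via SW29)
SW11: 36  (via SW26)
Shortest route: SW36–SW29–SW26–SW11 = 36 ms.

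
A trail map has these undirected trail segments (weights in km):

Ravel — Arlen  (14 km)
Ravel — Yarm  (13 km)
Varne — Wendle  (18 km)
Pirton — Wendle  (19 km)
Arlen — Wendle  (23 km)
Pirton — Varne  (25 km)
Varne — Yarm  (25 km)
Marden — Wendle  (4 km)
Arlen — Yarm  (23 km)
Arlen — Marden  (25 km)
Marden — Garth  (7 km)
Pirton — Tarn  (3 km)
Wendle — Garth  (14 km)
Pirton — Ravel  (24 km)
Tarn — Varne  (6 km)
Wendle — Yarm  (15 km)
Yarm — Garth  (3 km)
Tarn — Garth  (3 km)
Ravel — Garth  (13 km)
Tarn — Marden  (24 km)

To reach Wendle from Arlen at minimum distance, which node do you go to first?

Wendle

Candidate routes:
Arlen–Yarm–Garth–Marden–Wendle: 23+3+7+4 = 37
Arlen–Wendle: 23 = 23
Arlen–Marden–Wendle: 25+4 = 29
Cheapest is Arlen–Wendle at 23 km.
So from Arlen the first move is to Wendle.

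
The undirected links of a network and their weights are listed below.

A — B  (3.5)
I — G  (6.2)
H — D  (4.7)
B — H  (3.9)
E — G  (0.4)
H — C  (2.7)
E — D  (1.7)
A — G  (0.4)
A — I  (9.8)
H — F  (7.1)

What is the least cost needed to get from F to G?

Compare a few routes:
F - H - B - A - I - G: 7.1+3.9+3.5+9.8+6.2 = 30.5
F - H - B - A - G: 7.1+3.9+3.5+0.4 = 14.9
F - H - D - E - G: 7.1+4.7+1.7+0.4 = 13.9
The minimum is 13.9 via F - H - D - E - G.

13.9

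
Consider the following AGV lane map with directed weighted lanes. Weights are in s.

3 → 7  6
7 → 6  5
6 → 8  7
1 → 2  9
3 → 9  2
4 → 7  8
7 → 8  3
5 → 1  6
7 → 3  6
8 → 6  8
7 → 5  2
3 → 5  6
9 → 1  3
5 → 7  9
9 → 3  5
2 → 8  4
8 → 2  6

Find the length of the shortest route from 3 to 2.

Settle nodes by increasing distance from 3:
3: 0
9: 2  (via 3)
1: 5  (via 9)
5: 6  (via 3)
7: 6  (via 3)
8: 9  (via 7)
6: 11  (via 7)
2: 14  (via 1)
Shortest route: 3 → 9 → 1 → 2 = 14 s.

14 s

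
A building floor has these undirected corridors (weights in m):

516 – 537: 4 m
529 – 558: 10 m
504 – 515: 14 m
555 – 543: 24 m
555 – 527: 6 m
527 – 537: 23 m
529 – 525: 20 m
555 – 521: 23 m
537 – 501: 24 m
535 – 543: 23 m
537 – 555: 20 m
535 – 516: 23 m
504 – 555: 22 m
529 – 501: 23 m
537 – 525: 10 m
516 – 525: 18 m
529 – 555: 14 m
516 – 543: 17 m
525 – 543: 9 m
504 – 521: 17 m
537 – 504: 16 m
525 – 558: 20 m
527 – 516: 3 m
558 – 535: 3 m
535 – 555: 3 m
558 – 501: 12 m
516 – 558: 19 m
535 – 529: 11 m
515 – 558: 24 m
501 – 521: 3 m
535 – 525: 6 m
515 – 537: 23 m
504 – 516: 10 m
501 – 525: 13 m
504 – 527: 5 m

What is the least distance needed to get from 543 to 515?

Candidate routes:
543 - 525 - 535 - 558 - 515: 9+6+3+24 = 42
543 - 516 - 527 - 504 - 515: 17+3+5+14 = 39
543 - 516 - 504 - 515: 17+10+14 = 41
543 - 525 - 537 - 515: 9+10+23 = 42
Cheapest is 543 - 516 - 527 - 504 - 515 at 39 m.

39 m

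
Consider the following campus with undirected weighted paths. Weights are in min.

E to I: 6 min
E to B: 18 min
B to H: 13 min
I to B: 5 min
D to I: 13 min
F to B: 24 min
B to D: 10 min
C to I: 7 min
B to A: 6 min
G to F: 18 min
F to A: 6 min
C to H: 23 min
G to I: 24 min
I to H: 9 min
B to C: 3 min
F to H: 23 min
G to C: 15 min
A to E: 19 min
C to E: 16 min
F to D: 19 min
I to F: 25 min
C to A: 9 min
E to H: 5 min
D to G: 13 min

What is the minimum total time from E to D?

Compare a few routes:
E → H → I → D: 5+9+13 = 27
E → I → D: 6+13 = 19
E → I → B → D: 6+5+10 = 21
E → I → C → B → D: 6+7+3+10 = 26
The minimum is 19 min via E → I → D.

19 min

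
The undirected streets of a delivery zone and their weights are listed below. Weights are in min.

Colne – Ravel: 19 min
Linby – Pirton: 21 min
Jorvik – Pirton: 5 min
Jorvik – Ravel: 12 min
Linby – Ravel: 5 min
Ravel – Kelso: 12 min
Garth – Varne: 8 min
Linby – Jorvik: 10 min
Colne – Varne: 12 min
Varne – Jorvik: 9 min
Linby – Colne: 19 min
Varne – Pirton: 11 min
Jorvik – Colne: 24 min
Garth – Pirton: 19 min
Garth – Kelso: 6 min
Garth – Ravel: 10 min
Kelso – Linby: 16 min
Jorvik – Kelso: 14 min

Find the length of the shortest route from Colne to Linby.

19 min

Candidate routes:
Colne - Ravel - Linby: 19+5 = 24
Colne - Linby: 19 = 19
The minimum is 19 min via Colne - Linby.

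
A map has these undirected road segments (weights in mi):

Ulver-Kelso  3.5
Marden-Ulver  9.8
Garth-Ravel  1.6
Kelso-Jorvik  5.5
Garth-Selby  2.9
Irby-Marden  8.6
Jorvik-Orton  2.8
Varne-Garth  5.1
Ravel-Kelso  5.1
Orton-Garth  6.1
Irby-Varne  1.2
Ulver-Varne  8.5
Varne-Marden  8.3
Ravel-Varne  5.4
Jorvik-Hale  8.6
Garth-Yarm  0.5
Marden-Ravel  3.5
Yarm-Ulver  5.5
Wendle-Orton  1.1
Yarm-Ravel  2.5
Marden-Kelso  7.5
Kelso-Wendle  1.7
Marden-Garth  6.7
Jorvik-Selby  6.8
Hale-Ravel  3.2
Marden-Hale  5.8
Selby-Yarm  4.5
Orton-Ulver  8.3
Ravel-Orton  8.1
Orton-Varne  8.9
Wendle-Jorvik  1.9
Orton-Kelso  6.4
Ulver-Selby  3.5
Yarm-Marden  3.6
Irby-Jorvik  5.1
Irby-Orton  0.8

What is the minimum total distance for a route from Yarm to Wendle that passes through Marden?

Best Yarm to Marden: Yarm → Marden costing 3.6
Shortest Marden→Wendle: Marden → Kelso → Wendle = 9.2
Total via Marden: 3.6 + 9.2 = 12.8 mi.

12.8 mi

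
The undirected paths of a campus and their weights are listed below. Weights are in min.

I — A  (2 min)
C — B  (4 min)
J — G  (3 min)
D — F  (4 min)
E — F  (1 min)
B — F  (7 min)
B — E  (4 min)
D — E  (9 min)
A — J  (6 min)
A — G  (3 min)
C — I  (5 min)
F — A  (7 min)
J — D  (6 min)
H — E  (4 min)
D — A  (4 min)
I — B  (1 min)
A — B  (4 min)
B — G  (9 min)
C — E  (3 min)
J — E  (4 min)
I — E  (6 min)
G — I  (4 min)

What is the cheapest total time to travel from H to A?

Compare a few routes:
H–E–F–A: 4+1+7 = 12
H–E–B–I–A: 4+4+1+2 = 11
Cheapest is H–E–B–I–A at 11 min.

11 min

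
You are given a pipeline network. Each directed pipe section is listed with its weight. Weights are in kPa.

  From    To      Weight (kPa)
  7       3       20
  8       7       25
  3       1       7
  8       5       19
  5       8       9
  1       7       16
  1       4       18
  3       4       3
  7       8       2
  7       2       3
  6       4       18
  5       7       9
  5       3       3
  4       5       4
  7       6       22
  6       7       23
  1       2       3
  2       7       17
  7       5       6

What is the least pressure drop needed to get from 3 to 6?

38 kPa

Enumerating some paths:
3–4–5–7–6: 3+4+9+22 = 38
3–1–7–6: 7+16+22 = 45
3–1–2–7–6: 7+3+17+22 = 49
3–1–4–5–7–6: 7+18+4+9+22 = 60
Cheapest is 3–4–5–7–6 at 38 kPa.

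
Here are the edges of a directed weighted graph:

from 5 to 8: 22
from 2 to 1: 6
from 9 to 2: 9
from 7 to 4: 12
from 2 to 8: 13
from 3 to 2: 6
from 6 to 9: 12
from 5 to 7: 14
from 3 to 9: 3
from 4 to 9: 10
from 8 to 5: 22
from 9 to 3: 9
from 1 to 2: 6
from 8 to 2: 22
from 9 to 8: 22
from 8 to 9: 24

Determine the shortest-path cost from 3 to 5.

41

Candidate routes:
3–9–2–8–5: 3+9+13+22 = 47
3–2–8–5: 6+13+22 = 41
Cheapest is 3–2–8–5 at 41.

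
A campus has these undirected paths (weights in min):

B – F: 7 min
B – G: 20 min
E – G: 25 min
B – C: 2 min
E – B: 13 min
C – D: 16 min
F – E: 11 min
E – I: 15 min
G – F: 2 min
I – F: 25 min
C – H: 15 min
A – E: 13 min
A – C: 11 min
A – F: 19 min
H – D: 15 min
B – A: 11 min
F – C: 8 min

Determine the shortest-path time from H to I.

Candidate routes:
H - C - B - F - I: 15+2+7+25 = 49
H - C - F - E - I: 15+8+11+15 = 49
H - C - F - I: 15+8+25 = 48
H - C - B - E - I: 15+2+13+15 = 45
The minimum is 45 min via H - C - B - E - I.

45 min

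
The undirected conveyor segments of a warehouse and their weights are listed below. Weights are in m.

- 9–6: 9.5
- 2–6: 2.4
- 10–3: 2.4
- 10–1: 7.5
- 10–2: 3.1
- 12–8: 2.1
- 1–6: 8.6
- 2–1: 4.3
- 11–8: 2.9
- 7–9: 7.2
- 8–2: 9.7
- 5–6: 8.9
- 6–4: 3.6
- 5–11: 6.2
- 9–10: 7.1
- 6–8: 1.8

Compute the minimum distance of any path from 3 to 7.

Shortest distances from 3:
3: 0
10: 2.4  (via 3)
2: 5.5  (via 10)
6: 7.9  (via 2)
9: 9.5  (via 10)
8: 9.7  (via 6)
1: 9.8  (via 2)
4: 11.5  (via 6)
12: 11.8  (via 8)
11: 12.6  (via 8)
7: 16.7  (via 9)
Shortest route: 3 → 10 → 9 → 7 = 16.7 m.

16.7 m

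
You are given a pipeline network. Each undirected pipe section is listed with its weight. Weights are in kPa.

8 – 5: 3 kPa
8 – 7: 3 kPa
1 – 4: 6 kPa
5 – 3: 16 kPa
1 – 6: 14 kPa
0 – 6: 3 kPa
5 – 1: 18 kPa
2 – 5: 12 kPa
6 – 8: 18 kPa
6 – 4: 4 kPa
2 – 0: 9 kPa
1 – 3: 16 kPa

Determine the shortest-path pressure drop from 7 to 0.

24 kPa

Enumerating some paths:
7 → 8 → 5 → 1 → 6 → 0: 3+3+18+14+3 = 41
7 → 8 → 6 → 0: 3+18+3 = 24
7 → 8 → 5 → 1 → 4 → 6 → 0: 3+3+18+6+4+3 = 37
7 → 8 → 5 → 2 → 0: 3+3+12+9 = 27
The minimum is 24 kPa via 7 → 8 → 6 → 0.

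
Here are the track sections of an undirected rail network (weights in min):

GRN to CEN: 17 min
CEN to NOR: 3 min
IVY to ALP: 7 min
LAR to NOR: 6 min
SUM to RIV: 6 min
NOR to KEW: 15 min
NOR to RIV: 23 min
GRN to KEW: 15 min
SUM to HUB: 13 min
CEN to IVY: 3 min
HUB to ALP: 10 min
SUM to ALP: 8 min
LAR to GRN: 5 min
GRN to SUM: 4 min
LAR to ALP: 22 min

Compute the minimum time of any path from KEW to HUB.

Shortest distances from KEW:
KEW: 0
GRN: 15  (via KEW)
NOR: 15  (via KEW)
CEN: 18  (via NOR)
SUM: 19  (via GRN)
LAR: 20  (via GRN)
IVY: 21  (via CEN)
RIV: 25  (via SUM)
ALP: 27  (via SUM)
HUB: 32  (via SUM)
Shortest route: KEW → GRN → SUM → HUB = 32 min.

32 min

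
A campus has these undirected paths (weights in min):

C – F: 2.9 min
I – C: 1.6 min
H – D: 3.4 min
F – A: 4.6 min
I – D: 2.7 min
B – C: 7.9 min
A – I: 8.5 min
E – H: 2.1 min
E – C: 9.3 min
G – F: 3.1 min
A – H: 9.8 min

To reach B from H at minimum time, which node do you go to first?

D

Candidate routes:
H - D - I - C - B: 3.4+2.7+1.6+7.9 = 15.6
H - A - F - C - B: 9.8+4.6+2.9+7.9 = 25.2
H - E - C - B: 2.1+9.3+7.9 = 19.3
The minimum is 15.6 min via H - D - I - C - B.
So from H the first move is to D.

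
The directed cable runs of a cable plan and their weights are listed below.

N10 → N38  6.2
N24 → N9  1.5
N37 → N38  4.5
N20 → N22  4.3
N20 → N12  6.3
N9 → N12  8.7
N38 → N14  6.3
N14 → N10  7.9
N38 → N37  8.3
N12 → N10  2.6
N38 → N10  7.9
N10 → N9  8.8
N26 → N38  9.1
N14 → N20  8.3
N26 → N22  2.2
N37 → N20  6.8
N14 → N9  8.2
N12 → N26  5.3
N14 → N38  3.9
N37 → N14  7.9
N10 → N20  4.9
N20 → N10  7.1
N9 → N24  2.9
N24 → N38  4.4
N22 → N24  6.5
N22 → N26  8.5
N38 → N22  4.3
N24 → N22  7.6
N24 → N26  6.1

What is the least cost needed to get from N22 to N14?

Enumerating some paths:
N22 - N24 - N38 - N14: 6.5+4.4+6.3 = 17.2
N22 - N24 - N38 - N37 - N14: 6.5+4.4+8.3+7.9 = 27.1
N22 - N26 - N38 - N14: 8.5+9.1+6.3 = 23.9
The minimum is 17.2 via N22 - N24 - N38 - N14.

17.2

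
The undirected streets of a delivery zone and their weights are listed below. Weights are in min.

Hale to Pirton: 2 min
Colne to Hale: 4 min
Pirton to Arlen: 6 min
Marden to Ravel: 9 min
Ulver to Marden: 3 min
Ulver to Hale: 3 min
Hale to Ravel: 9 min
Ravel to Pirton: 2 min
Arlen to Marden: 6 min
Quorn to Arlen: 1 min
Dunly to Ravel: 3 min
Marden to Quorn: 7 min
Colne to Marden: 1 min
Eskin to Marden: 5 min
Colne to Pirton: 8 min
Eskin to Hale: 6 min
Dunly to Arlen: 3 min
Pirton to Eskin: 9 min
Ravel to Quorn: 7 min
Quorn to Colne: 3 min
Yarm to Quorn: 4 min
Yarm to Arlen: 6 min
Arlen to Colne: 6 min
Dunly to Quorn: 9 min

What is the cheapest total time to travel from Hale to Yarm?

Settle nodes by increasing distance from Hale:
Hale: 0
Pirton: 2  (via Hale)
Ulver: 3  (via Hale)
Colne: 4  (via Hale)
Ravel: 4  (via Pirton)
Marden: 5  (via Colne)
Eskin: 6  (via Hale)
Quorn: 7  (via Colne)
Dunly: 7  (via Ravel)
Arlen: 8  (via Pirton)
Yarm: 11  (via Quorn)
Shortest route: Hale → Colne → Quorn → Yarm = 11 min.

11 min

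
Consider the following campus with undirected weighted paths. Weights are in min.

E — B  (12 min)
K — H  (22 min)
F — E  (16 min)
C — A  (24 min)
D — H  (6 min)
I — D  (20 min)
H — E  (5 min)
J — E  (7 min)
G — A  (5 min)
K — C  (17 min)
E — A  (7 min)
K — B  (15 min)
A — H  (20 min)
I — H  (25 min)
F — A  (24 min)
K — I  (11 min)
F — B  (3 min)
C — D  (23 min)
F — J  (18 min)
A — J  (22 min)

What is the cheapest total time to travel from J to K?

34 min

Candidate routes:
J–F–B–K: 18+3+15 = 36
J–E–H–K: 7+5+22 = 34
The minimum is 34 min via J–E–H–K.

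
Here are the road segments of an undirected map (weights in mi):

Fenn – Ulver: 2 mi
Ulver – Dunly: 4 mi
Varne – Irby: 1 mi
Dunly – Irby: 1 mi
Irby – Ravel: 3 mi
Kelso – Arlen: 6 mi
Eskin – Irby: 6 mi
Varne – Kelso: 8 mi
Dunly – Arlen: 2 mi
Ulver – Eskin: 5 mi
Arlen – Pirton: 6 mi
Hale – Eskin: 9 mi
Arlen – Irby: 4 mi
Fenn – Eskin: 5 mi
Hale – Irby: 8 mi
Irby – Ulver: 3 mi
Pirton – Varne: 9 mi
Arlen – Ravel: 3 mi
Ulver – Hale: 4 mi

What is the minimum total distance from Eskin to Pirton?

15 mi

Enumerating some paths:
Eskin → Ulver → Dunly → Arlen → Pirton: 5+4+2+6 = 17
Eskin → Irby → Arlen → Pirton: 6+4+6 = 16
Eskin → Irby → Dunly → Arlen → Pirton: 6+1+2+6 = 15
Eskin → Irby → Varne → Pirton: 6+1+9 = 16
Cheapest is Eskin → Irby → Dunly → Arlen → Pirton at 15 mi.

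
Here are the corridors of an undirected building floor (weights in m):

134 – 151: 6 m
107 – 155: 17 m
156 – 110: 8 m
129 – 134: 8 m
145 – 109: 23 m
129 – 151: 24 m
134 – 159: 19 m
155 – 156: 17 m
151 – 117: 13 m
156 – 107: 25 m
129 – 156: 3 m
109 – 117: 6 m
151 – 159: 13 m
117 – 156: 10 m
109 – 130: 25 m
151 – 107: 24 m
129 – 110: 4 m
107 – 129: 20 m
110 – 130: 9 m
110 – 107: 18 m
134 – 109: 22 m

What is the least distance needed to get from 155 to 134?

28 m

Settle nodes by increasing distance from 155:
155: 0
107: 17  (via 155)
156: 17  (via 155)
129: 20  (via 156)
110: 24  (via 129)
117: 27  (via 156)
134: 28  (via 129)
Shortest route: 155 → 156 → 129 → 134 = 28 m.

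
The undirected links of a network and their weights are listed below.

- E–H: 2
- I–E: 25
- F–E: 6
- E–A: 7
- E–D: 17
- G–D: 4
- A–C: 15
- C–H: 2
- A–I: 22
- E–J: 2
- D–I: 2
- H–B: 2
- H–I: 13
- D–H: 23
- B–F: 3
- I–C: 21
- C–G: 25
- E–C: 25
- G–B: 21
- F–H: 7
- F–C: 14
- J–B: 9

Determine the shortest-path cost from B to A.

Candidate routes:
B → H → E → A: 2+2+7 = 11
B → J → E → A: 9+2+7 = 18
B → F → E → A: 3+6+7 = 16
B → F → H → E → A: 3+7+2+7 = 19
Cheapest is B → H → E → A at 11.

11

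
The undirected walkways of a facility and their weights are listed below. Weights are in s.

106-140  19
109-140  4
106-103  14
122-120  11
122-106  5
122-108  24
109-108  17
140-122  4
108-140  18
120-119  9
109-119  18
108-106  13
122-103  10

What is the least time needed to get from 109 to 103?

Enumerating some paths:
109 → 140 → 122 → 106 → 103: 4+4+5+14 = 27
109 → 140 → 106 → 103: 4+19+14 = 37
109 → 140 → 122 → 103: 4+4+10 = 18
Cheapest is 109 → 140 → 122 → 103 at 18 s.

18 s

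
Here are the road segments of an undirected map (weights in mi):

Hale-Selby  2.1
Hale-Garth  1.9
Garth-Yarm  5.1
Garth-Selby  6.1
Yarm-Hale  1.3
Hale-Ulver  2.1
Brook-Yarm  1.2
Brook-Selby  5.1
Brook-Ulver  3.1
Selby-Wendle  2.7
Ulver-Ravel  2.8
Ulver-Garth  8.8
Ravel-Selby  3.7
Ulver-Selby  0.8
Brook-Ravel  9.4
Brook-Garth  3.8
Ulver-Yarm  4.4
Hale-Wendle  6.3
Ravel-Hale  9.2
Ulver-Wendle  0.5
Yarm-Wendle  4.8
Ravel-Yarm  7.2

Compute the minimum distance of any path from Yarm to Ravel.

6.2 mi

Candidate routes:
Yarm → Hale → Ulver → Ravel: 1.3+2.1+2.8 = 6.2
Yarm → Hale → Selby → Ulver → Ravel: 1.3+2.1+0.8+2.8 = 7
The minimum is 6.2 mi via Yarm → Hale → Ulver → Ravel.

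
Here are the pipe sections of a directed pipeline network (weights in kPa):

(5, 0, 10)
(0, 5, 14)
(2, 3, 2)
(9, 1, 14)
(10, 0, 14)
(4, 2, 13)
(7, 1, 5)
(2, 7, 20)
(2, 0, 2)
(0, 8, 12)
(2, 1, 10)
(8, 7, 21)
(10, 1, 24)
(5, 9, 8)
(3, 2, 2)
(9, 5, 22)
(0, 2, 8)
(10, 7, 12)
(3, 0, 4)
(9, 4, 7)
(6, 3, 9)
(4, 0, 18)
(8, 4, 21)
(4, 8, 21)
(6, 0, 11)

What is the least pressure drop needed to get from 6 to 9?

Running Dijkstra from 6:
6: 0
3: 9  (via 6)
0: 11  (via 6)
2: 11  (via 3)
1: 21  (via 2)
8: 23  (via 0)
5: 25  (via 0)
7: 31  (via 2)
9: 33  (via 5)
Shortest route: 6–0–5–9 = 33 kPa.

33 kPa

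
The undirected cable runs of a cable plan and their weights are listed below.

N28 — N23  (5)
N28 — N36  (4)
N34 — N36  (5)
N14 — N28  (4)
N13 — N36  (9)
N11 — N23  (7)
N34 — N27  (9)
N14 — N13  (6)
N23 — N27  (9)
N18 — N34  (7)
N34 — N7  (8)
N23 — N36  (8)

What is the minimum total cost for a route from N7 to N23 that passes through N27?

26

Shortest N7→N27: N7 → N34 → N27 = 17
Shortest N27→N23: N27 → N23 = 9
Total via N27: 17 + 9 = 26.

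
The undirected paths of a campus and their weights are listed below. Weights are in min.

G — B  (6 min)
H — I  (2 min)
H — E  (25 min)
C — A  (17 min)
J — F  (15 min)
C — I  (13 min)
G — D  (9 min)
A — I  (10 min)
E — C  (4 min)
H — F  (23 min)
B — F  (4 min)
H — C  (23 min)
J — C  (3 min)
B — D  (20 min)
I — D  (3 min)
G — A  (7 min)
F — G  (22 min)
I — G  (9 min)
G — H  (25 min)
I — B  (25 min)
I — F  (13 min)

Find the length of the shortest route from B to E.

Candidate routes:
B - G - I - C - E: 6+9+13+4 = 32
B - G - A - C - E: 6+7+17+4 = 34
B - F - J - C - E: 4+15+3+4 = 26
B - F - I - C - E: 4+13+13+4 = 34
The minimum is 26 min via B - F - J - C - E.

26 min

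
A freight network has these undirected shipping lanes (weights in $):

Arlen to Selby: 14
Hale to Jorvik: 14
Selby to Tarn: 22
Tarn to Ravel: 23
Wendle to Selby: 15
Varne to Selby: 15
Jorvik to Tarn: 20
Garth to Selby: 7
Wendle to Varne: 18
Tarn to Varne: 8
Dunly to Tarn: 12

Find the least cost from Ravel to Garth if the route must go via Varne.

$53

Shortest Ravel→Varne: Ravel–Tarn–Varne = 31
Best Varne to Garth: Varne–Selby–Garth costing 22
Total via Varne: 31 + 22 = $53.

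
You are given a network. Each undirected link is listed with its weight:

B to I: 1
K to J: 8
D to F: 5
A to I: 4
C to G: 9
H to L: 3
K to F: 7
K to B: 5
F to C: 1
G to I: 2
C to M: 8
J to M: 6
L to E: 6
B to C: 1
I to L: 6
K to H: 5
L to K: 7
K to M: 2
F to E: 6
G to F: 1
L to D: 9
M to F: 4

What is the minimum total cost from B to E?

Shortest distances from B:
B: 0
C: 1  (via B)
I: 1  (via B)
F: 2  (via C)
G: 3  (via I)
A: 5  (via I)
K: 5  (via B)
M: 6  (via F)
D: 7  (via F)
L: 7  (via I)
E: 8  (via F)
Shortest route: B → C → F → E = 8.

8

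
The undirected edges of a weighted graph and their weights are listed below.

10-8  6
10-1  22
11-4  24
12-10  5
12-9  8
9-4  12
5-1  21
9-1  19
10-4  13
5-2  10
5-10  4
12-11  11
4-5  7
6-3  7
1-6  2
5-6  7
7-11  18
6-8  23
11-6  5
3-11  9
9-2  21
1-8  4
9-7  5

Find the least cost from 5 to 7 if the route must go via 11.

Best 5 to 11: 5–6–11 costing 12
Shortest 11→7: 11–7 = 18
Total via 11: 12 + 18 = 30.

30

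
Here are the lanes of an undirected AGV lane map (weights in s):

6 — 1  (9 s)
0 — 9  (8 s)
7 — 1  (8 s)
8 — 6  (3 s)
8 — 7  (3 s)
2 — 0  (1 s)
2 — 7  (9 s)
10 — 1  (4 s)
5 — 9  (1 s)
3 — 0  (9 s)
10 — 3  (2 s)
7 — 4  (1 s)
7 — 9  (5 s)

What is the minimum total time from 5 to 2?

Running Dijkstra from 5:
5: 0
9: 1  (via 5)
7: 6  (via 9)
4: 7  (via 7)
0: 9  (via 9)
8: 9  (via 7)
2: 10  (via 0)
Shortest route: 5 → 9 → 0 → 2 = 10 s.

10 s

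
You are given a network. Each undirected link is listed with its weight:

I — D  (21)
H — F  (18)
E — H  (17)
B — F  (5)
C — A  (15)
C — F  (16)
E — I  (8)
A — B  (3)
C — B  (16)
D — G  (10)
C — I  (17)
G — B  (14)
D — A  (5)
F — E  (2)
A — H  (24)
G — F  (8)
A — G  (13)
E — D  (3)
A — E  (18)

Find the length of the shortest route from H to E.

Enumerating some paths:
H–F–E: 18+2 = 20
H–E: 17 = 17
The minimum is 17 via H–E.

17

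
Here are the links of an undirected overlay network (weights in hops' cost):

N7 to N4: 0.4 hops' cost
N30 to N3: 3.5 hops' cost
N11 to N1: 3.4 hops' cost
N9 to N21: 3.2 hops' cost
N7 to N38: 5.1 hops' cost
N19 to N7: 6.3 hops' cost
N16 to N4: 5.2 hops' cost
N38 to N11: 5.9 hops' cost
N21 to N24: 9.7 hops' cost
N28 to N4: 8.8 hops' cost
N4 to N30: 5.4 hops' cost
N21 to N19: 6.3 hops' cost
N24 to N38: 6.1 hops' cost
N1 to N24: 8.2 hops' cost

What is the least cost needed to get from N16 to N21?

18.2 hops' cost

Running Dijkstra from N16:
N16: 0
N4: 5.2  (via N16)
N7: 5.6  (via N4)
N30: 10.6  (via N4)
N38: 10.7  (via N7)
N19: 11.9  (via N7)
N28: 14  (via N4)
N3: 14.1  (via N30)
N11: 16.6  (via N38)
N24: 16.8  (via N38)
N21: 18.2  (via N19)
Shortest route: N16 → N4 → N7 → N19 → N21 = 18.2 hops' cost.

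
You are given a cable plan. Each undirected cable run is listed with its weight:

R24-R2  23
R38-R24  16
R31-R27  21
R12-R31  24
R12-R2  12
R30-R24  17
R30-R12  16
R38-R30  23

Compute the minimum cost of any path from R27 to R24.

Compare a few routes:
R27 - R31 - R12 - R2 - R24: 21+24+12+23 = 80
R27 - R31 - R12 - R30 - R24: 21+24+16+17 = 78
R27 - R31 - R12 - R30 - R38 - R24: 21+24+16+23+16 = 100
Cheapest is R27 - R31 - R12 - R30 - R24 at 78.

78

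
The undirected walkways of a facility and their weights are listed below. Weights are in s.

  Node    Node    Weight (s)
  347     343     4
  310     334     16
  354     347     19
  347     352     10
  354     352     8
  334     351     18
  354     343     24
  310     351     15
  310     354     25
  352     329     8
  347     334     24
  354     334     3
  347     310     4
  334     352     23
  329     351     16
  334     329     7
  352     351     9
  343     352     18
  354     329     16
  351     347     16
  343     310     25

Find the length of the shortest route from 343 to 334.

Running Dijkstra from 343:
343: 0
347: 4  (via 343)
310: 8  (via 347)
352: 14  (via 347)
351: 20  (via 347)
329: 22  (via 352)
354: 22  (via 352)
334: 24  (via 310)
Shortest route: 343–347–310–334 = 24 s.

24 s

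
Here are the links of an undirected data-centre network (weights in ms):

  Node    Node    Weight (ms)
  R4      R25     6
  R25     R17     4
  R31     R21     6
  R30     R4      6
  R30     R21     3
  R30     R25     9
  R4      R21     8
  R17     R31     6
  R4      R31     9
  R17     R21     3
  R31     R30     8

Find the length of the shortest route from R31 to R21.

Running Dijkstra from R31:
R31: 0
R21: 6  (via R31)
Shortest route: R31–R21 = 6 ms.

6 ms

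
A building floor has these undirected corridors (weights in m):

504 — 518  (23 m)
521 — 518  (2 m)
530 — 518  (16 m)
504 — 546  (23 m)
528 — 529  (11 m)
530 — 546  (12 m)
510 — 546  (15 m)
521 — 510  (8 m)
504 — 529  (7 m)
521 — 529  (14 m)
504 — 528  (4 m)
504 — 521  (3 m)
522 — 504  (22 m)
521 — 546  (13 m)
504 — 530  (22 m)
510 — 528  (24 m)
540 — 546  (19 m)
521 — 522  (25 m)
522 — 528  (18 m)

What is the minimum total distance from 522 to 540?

57 m

Candidate routes:
522 - 504 - 546 - 540: 22+23+19 = 64
522 - 528 - 504 - 521 - 510 - 546 - 540: 18+4+3+8+15+19 = 67
522 - 528 - 504 - 546 - 540: 18+4+23+19 = 64
522 - 521 - 546 - 540: 25+13+19 = 57
The minimum is 57 m via 522 - 521 - 546 - 540.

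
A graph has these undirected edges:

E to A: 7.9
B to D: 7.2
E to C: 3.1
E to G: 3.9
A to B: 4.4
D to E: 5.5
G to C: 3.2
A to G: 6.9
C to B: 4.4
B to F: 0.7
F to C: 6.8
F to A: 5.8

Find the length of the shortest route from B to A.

Settle nodes by increasing distance from B:
B: 0
F: 0.7  (via B)
A: 4.4  (via B)
Shortest route: B–A = 4.4.

4.4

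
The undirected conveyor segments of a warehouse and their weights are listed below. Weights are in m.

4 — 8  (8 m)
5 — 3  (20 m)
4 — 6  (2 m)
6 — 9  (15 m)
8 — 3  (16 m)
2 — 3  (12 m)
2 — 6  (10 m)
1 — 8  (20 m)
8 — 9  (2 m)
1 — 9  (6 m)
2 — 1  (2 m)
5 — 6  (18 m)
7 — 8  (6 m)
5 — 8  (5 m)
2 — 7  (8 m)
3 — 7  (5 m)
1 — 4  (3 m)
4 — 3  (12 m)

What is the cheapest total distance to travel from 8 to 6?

Running Dijkstra from 8:
8: 0
9: 2  (via 8)
5: 5  (via 8)
7: 6  (via 8)
1: 8  (via 9)
4: 8  (via 8)
2: 10  (via 1)
6: 10  (via 4)
Shortest route: 8 → 4 → 6 = 10 m.

10 m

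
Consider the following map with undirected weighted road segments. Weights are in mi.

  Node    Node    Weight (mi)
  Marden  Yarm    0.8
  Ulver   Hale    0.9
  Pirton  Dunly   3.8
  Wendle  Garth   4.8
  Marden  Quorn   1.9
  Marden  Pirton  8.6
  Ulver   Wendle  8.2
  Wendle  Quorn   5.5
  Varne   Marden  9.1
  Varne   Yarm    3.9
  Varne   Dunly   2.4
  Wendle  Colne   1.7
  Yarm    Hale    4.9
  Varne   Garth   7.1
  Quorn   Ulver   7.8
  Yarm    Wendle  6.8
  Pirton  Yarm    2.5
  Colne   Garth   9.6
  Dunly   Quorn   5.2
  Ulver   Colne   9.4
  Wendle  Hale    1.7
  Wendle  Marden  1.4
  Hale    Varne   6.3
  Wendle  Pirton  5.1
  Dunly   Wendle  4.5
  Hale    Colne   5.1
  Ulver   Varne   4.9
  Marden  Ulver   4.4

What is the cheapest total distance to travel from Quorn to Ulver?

Running Dijkstra from Quorn:
Quorn: 0
Marden: 1.9  (via Quorn)
Yarm: 2.7  (via Marden)
Wendle: 3.3  (via Marden)
Hale: 5  (via Wendle)
Colne: 5  (via Wendle)
Pirton: 5.2  (via Yarm)
Dunly: 5.2  (via Quorn)
Ulver: 5.9  (via Hale)
Shortest route: Quorn → Marden → Wendle → Hale → Ulver = 5.9 mi.

5.9 mi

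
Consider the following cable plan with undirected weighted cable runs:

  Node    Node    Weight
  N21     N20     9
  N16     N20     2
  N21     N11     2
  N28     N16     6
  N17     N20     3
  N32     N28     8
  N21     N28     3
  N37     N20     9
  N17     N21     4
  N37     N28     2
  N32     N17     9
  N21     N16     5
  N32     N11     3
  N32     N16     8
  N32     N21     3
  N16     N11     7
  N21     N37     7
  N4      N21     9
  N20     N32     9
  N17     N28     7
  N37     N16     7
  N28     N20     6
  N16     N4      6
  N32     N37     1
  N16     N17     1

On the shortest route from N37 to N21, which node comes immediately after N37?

N32

Enumerating some paths:
N37 - N32 - N11 - N21: 1+3+2 = 6
N37 - N28 - N21: 2+3 = 5
N37 - N21: 7 = 7
N37 - N32 - N21: 1+3 = 4
The minimum is 4 via N37 - N32 - N21.
So from N37 the first move is to N32.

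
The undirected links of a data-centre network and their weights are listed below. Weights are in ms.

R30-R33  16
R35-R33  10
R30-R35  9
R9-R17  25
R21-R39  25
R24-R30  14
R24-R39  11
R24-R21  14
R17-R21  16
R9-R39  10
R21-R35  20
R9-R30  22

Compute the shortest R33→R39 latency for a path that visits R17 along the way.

Shortest R33→R17: R33–R35–R21–R17 = 46
Best R17 to R39: R17–R9–R39 costing 35
Total via R17: 46 + 35 = 81 ms.

81 ms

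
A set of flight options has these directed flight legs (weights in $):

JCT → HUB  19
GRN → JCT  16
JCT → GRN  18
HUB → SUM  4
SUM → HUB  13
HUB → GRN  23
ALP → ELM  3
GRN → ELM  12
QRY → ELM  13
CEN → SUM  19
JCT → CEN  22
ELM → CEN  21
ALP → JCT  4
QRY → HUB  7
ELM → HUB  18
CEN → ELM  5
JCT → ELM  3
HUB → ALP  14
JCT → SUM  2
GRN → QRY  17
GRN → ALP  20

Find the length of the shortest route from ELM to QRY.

$58

Shortest distances from ELM:
ELM: 0
HUB: 18  (via ELM)
CEN: 21  (via ELM)
SUM: 22  (via HUB)
ALP: 32  (via HUB)
JCT: 36  (via ALP)
GRN: 41  (via HUB)
QRY: 58  (via GRN)
Shortest route: ELM–HUB–GRN–QRY = $58.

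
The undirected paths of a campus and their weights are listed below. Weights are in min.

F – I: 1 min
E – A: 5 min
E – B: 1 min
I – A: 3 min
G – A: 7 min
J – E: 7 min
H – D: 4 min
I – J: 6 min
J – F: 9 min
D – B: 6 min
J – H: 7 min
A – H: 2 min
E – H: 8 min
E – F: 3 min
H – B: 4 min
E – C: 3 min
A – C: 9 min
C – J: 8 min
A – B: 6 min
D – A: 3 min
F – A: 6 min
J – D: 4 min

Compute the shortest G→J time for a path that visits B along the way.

21 min

Shortest G→B: G–A–B = 13
Shortest B→J: B–E–J = 8
Total via B: 13 + 8 = 21 min.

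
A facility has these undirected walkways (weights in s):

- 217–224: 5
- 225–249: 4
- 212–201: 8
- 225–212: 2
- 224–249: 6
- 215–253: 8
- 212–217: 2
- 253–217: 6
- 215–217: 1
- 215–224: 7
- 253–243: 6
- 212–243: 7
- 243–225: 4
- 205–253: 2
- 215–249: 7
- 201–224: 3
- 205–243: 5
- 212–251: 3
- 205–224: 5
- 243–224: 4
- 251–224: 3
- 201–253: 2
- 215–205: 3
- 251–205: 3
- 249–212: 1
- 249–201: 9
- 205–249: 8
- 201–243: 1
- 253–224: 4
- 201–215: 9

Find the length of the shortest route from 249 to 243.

Running Dijkstra from 249:
249: 0
212: 1  (via 249)
217: 3  (via 212)
225: 3  (via 212)
251: 4  (via 212)
215: 4  (via 217)
224: 6  (via 249)
205: 7  (via 251)
243: 7  (via 225)
Shortest route: 249–212–225–243 = 7 s.

7 s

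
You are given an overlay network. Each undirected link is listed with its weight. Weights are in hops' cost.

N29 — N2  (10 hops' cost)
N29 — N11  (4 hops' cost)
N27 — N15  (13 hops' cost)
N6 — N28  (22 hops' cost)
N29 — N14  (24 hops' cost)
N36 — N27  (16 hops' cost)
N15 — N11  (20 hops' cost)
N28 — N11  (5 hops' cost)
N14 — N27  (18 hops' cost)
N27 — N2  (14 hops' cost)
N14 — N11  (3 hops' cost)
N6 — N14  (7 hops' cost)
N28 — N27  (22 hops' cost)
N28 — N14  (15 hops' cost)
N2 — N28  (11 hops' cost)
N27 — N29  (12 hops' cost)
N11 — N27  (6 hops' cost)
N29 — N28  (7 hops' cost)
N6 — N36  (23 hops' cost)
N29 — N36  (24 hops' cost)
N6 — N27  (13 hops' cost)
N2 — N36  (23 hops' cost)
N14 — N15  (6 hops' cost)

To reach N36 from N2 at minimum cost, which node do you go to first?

Compare a few routes:
N2 - N29 - N11 - N27 - N36: 10+4+6+16 = 36
N2 - N36: 23 = 23
N2 - N29 - N36: 10+24 = 34
N2 - N27 - N36: 14+16 = 30
Cheapest is N2 - N36 at 23 hops' cost.
So from N2 the first move is to N36.

N36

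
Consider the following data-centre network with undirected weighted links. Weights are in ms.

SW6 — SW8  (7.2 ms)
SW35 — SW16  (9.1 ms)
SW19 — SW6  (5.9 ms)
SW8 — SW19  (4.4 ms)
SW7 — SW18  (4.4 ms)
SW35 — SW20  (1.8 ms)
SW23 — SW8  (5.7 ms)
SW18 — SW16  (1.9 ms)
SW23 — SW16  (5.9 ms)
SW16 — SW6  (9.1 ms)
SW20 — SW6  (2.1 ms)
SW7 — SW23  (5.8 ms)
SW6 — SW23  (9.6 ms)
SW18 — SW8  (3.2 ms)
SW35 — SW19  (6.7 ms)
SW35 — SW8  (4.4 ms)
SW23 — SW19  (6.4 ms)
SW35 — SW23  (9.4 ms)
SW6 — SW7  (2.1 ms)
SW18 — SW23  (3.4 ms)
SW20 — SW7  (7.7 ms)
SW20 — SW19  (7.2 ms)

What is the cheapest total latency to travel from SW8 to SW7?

Compare a few routes:
SW8 → SW6 → SW7: 7.2+2.1 = 9.3
SW8 → SW18 → SW7: 3.2+4.4 = 7.6
The minimum is 7.6 ms via SW8 → SW18 → SW7.

7.6 ms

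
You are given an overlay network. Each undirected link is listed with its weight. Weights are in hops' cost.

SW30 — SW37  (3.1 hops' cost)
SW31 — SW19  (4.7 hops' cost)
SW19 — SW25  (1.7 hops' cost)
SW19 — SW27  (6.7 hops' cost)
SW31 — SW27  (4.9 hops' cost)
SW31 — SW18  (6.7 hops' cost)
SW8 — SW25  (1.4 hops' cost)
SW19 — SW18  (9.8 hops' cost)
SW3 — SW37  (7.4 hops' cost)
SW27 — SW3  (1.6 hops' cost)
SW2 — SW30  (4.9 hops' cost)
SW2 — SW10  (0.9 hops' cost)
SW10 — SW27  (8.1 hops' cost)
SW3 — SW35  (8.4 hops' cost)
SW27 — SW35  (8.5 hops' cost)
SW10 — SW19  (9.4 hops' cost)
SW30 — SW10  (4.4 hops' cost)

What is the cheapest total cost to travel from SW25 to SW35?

16.9 hops' cost

Enumerating some paths:
SW25–SW19–SW31–SW27–SW3–SW35: 1.7+4.7+4.9+1.6+8.4 = 21.3
SW25–SW19–SW27–SW3–SW35: 1.7+6.7+1.6+8.4 = 18.4
SW25–SW19–SW31–SW27–SW35: 1.7+4.7+4.9+8.5 = 19.8
SW25–SW19–SW27–SW35: 1.7+6.7+8.5 = 16.9
Cheapest is SW25–SW19–SW27–SW35 at 16.9 hops' cost.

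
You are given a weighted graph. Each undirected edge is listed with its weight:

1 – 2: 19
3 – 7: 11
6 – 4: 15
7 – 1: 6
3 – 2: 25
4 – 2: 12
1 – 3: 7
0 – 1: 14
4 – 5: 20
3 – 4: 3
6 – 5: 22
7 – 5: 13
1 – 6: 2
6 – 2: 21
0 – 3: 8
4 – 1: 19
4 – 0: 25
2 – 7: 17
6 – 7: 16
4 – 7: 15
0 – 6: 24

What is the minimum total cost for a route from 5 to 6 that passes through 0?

Shortest 5→0: 5–4–3–0 = 31
Best 0 to 6: 0–1–6 costing 16
Total via 0: 31 + 16 = 47.

47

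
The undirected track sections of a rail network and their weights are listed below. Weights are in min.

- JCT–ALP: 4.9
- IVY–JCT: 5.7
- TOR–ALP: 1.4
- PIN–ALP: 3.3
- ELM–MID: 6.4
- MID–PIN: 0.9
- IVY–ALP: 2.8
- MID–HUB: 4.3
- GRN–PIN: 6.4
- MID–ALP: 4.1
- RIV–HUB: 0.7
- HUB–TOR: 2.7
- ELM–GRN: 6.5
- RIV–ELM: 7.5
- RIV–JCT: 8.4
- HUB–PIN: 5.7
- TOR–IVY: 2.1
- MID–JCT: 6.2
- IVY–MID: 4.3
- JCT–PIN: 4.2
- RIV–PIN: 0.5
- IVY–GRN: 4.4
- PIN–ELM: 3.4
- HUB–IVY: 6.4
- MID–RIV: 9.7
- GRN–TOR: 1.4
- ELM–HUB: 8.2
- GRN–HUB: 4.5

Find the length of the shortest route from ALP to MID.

Running Dijkstra from ALP:
ALP: 0
TOR: 1.4  (via ALP)
IVY: 2.8  (via ALP)
GRN: 2.8  (via TOR)
PIN: 3.3  (via ALP)
RIV: 3.8  (via PIN)
MID: 4.1  (via ALP)
Shortest route: ALP–MID = 4.1 min.

4.1 min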